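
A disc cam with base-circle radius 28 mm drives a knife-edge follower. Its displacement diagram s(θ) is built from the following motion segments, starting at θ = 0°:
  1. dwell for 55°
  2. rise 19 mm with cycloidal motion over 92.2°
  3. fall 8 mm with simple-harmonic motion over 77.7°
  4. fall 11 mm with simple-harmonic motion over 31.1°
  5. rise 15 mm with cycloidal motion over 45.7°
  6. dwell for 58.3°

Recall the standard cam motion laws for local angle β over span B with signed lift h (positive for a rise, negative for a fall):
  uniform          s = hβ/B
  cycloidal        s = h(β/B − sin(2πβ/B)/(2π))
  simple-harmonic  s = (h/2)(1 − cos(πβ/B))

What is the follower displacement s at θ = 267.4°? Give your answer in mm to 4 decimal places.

seg 1 [0°–55°] dwell: s stays 0.0000
seg 2 [55°–147.2°] cycloidal, h=19: full span → s += 19 → s = 19.0000
seg 3 [147.2°–224.9°] simple-harmonic, h=-8: full span → s += -8 → s = 11.0000
seg 4 [224.9°–256°] simple-harmonic, h=-11: full span → s += -11 → s = 0.0000
seg 5 [256°–301.7°] cycloidal, h=15: θ=267.4° here. β=11.4, B=45.7. 15·(0.2495 − sin(2π·0.2495)/(2π)) = 1.3545 → s = 1.3545

1.3545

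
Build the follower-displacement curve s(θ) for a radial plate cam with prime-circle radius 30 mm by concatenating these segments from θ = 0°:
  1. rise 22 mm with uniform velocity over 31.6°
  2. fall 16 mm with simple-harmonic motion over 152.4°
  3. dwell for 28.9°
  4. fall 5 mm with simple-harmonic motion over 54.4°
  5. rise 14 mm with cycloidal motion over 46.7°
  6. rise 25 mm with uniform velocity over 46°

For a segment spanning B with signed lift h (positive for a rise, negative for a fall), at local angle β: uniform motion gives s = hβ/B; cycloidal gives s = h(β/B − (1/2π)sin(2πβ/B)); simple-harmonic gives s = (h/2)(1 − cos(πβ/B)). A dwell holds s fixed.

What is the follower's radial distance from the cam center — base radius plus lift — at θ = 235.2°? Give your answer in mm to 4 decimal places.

seg 1 [0°–31.6°] uniform, h=22: full span → s += 22 → s = 22.0000
seg 2 [31.6°–184°] simple-harmonic, h=-16: full span → s += -16 → s = 6.0000
seg 3 [184°–212.9°] dwell: s stays 6.0000
seg 4 [212.9°–267.3°] simple-harmonic, h=-5: θ=235.2° here. β=22.3, B=54.4. -5/2·(1 − cos(π·0.4099)) = -1.8020 → s = 4.1980
radial distance = base radius + s = 30 + 4.1980 = 34.1980

34.1980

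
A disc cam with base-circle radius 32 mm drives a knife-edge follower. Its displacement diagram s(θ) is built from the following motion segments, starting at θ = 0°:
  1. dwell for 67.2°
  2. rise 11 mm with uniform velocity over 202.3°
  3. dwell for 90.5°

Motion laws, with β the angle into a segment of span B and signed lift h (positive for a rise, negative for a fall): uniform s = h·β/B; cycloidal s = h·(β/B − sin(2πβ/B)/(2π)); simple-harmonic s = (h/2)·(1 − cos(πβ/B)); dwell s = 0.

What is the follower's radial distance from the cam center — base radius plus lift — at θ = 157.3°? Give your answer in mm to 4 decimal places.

seg 1 [0°–67.2°] dwell: s stays 0.0000
seg 2 [67.2°–269.5°] uniform, h=11: θ=157.3° here. β=90.1, B=202.3. 11·90.1/202.3 = 4.8992 → s = 4.8992
radial distance = base radius + s = 32 + 4.8992 = 36.8992

36.8992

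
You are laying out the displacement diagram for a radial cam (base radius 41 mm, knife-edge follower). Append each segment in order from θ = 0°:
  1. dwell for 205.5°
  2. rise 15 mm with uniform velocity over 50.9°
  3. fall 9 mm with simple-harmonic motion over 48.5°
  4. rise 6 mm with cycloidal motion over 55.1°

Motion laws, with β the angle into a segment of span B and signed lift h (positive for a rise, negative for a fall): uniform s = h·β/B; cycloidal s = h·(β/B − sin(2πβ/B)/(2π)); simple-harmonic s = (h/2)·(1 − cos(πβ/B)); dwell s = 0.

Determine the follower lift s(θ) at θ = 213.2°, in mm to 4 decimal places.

seg 1 [0°–205.5°] dwell: s stays 0.0000
seg 2 [205.5°–256.4°] uniform, h=15: θ=213.2° here. β=7.7, B=50.9. 15·7.7/50.9 = 2.2692 → s = 2.2692

2.2692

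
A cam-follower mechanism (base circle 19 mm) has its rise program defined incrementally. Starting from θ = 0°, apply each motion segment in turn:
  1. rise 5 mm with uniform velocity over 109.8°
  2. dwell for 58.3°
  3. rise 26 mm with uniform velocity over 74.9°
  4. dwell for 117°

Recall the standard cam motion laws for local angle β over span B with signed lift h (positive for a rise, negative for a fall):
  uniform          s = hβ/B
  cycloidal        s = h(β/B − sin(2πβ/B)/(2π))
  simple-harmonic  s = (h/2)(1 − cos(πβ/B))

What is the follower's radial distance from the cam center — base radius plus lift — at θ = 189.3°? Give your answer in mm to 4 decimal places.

seg 1 [0°–109.8°] uniform, h=5: full span → s += 5 → s = 5.0000
seg 2 [109.8°–168.1°] dwell: s stays 5.0000
seg 3 [168.1°–243°] uniform, h=26: θ=189.3° here. β=21.2, B=74.9. 26·21.2/74.9 = 7.3591 → s = 12.3591
radial distance = base radius + s = 19 + 12.3591 = 31.3591

31.3591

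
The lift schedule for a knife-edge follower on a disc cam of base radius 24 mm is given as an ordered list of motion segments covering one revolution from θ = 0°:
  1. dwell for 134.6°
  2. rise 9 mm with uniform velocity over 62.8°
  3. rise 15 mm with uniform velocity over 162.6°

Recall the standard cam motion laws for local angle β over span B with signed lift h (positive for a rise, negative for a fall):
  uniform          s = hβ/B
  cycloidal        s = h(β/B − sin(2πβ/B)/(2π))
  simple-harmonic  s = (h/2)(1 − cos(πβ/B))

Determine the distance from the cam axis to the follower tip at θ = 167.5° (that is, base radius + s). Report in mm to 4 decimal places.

seg 1 [0°–134.6°] dwell: s stays 0.0000
seg 2 [134.6°–197.4°] uniform, h=9: θ=167.5° here. β=32.9, B=62.8. 9·32.9/62.8 = 4.7150 → s = 4.7150
radial distance = base radius + s = 24 + 4.7150 = 28.7150

28.7150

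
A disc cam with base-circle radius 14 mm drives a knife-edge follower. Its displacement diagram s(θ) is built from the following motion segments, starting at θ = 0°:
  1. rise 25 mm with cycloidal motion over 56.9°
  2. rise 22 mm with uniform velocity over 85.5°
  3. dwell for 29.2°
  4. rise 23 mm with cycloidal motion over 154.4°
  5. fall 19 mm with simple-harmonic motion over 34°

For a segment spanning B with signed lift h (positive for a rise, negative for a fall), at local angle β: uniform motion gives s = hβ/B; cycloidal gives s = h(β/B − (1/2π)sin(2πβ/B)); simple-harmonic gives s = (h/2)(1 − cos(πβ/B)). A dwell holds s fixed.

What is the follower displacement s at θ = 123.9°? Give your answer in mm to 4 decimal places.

seg 1 [0°–56.9°] cycloidal, h=25: full span → s += 25 → s = 25.0000
seg 2 [56.9°–142.4°] uniform, h=22: θ=123.9° here. β=67, B=85.5. 22·67/85.5 = 17.2398 → s = 42.2398

42.2398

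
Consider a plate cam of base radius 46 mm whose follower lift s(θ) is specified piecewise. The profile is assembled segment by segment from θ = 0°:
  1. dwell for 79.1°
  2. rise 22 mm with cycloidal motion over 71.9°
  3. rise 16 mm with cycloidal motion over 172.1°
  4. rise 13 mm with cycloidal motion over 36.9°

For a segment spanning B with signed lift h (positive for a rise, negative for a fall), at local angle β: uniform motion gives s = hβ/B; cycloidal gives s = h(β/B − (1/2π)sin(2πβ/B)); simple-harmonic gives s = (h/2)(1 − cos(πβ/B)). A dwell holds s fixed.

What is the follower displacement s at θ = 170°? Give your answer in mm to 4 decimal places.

seg 1 [0°–79.1°] dwell: s stays 0.0000
seg 2 [79.1°–151°] cycloidal, h=22: full span → s += 22 → s = 22.0000
seg 3 [151°–323.1°] cycloidal, h=16: θ=170° here. β=19, B=172.1. 16·(0.1104 − sin(2π·0.1104)/(2π)) = 0.1383 → s = 22.1383

22.1383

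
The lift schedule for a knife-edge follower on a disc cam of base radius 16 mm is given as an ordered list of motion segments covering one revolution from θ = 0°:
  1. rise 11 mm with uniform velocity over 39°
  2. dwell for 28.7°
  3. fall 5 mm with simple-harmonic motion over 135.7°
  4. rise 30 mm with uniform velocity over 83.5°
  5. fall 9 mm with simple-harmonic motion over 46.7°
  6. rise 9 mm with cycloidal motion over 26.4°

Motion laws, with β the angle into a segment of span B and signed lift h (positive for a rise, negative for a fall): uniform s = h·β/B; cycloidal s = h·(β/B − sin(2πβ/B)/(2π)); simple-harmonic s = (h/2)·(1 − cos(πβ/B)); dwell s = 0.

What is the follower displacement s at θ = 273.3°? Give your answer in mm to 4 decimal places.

seg 1 [0°–39°] uniform, h=11: full span → s += 11 → s = 11.0000
seg 2 [39°–67.7°] dwell: s stays 11.0000
seg 3 [67.7°–203.4°] simple-harmonic, h=-5: full span → s += -5 → s = 6.0000
seg 4 [203.4°–286.9°] uniform, h=30: θ=273.3° here. β=69.9, B=83.5. 30·69.9/83.5 = 25.1138 → s = 31.1138

31.1138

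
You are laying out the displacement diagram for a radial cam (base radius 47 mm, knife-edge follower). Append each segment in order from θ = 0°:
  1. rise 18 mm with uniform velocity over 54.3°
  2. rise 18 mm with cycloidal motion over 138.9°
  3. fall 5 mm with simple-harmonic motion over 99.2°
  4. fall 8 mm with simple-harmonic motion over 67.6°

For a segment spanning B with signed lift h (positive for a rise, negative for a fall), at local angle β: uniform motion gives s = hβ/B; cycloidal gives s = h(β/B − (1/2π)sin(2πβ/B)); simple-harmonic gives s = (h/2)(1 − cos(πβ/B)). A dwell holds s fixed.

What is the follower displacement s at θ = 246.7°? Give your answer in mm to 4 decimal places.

seg 1 [0°–54.3°] uniform, h=18: full span → s += 18 → s = 18.0000
seg 2 [54.3°–193.2°] cycloidal, h=18: full span → s += 18 → s = 36.0000
seg 3 [193.2°–292.4°] simple-harmonic, h=-5: θ=246.7° here. β=53.5, B=99.2. -5/2·(1 − cos(π·0.5393)) = -2.8080 → s = 33.1920

33.1920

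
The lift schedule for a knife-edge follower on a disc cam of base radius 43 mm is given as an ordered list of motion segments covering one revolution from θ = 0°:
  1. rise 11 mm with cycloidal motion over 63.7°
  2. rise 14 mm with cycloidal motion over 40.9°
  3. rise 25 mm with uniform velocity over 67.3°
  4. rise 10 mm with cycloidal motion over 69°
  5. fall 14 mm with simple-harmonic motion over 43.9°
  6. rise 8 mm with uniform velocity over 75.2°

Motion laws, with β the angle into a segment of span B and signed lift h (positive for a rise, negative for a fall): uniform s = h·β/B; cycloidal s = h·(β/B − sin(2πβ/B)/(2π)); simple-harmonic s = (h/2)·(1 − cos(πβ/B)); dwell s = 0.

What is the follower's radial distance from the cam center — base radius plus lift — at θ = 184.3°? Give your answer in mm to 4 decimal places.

seg 1 [0°–63.7°] cycloidal, h=11: full span → s += 11 → s = 11.0000
seg 2 [63.7°–104.6°] cycloidal, h=14: full span → s += 14 → s = 25.0000
seg 3 [104.6°–171.9°] uniform, h=25: full span → s += 25 → s = 50.0000
seg 4 [171.9°–240.9°] cycloidal, h=10: θ=184.3° here. β=12.4, B=69. 10·(0.1797 − sin(2π·0.1797)/(2π)) = 0.3583 → s = 50.3583
radial distance = base radius + s = 43 + 50.3583 = 93.3583

93.3583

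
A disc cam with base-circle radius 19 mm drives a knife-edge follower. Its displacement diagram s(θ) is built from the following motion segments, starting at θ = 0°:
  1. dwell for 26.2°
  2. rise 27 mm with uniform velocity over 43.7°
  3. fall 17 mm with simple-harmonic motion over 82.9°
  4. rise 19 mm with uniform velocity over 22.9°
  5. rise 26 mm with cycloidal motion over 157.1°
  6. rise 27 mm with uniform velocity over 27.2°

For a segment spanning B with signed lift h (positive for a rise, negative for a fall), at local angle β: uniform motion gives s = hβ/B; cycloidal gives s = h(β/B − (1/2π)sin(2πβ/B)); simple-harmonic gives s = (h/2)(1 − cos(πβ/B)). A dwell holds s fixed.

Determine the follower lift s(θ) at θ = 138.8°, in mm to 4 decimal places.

seg 1 [0°–26.2°] dwell: s stays 0.0000
seg 2 [26.2°–69.9°] uniform, h=27: full span → s += 27 → s = 27.0000
seg 3 [69.9°–152.8°] simple-harmonic, h=-17: θ=138.8° here. β=68.9, B=82.9. -17/2·(1 − cos(π·0.8311)) = -15.8315 → s = 11.1685

11.1685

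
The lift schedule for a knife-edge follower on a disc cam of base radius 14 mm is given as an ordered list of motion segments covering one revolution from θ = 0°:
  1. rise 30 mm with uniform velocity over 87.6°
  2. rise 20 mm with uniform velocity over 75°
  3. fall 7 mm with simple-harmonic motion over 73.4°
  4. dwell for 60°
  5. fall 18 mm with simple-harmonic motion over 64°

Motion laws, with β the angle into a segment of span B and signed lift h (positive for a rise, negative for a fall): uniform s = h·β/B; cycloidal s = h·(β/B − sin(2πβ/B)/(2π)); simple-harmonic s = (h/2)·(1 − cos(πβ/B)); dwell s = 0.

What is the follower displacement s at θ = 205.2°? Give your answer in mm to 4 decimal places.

seg 1 [0°–87.6°] uniform, h=30: full span → s += 30 → s = 30.0000
seg 2 [87.6°–162.6°] uniform, h=20: full span → s += 20 → s = 50.0000
seg 3 [162.6°–236°] simple-harmonic, h=-7: θ=205.2° here. β=42.6, B=73.4. -7/2·(1 − cos(π·0.5804)) = -4.3745 → s = 45.6255

45.6255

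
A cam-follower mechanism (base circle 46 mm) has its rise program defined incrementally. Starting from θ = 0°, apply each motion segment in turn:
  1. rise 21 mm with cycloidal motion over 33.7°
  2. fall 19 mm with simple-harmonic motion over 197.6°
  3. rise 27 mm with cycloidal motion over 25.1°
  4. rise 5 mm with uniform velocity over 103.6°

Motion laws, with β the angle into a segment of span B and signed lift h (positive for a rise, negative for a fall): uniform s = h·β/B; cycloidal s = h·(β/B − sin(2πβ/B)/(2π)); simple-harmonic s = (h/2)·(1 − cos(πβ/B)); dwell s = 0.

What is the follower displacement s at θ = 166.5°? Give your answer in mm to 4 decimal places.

seg 1 [0°–33.7°] cycloidal, h=21: full span → s += 21 → s = 21.0000
seg 2 [33.7°–231.3°] simple-harmonic, h=-19: θ=166.5° here. β=132.8, B=197.6. -19/2·(1 − cos(π·0.6721)) = -14.3888 → s = 6.6112

6.6112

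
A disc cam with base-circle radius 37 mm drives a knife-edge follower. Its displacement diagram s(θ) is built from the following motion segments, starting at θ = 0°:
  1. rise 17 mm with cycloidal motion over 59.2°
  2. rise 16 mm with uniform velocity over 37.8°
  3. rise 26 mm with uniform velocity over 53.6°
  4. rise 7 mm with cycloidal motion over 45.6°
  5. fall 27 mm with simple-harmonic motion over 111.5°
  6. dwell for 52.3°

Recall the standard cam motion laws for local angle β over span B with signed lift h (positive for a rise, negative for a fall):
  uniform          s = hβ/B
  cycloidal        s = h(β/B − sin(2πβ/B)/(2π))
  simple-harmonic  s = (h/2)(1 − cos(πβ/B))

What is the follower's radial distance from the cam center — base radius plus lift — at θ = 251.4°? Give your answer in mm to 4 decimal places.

seg 1 [0°–59.2°] cycloidal, h=17: full span → s += 17 → s = 17.0000
seg 2 [59.2°–97°] uniform, h=16: full span → s += 16 → s = 33.0000
seg 3 [97°–150.6°] uniform, h=26: full span → s += 26 → s = 59.0000
seg 4 [150.6°–196.2°] cycloidal, h=7: full span → s += 7 → s = 66.0000
seg 5 [196.2°–307.7°] simple-harmonic, h=-27: θ=251.4° here. β=55.2, B=111.5. -27/2·(1 − cos(π·0.4951)) = -13.2908 → s = 52.7092
radial distance = base radius + s = 37 + 52.7092 = 89.7092

89.7092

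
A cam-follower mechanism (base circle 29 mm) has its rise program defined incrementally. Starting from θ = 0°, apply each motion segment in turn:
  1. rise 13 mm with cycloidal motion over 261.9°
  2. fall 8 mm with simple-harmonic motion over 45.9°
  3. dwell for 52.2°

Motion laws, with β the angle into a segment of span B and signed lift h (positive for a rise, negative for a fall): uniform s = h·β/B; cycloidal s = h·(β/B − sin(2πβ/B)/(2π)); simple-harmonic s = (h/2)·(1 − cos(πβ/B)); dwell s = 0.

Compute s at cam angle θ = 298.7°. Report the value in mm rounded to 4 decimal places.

seg 1 [0°–261.9°] cycloidal, h=13: full span → s += 13 → s = 13.0000
seg 2 [261.9°–307.8°] simple-harmonic, h=-8: θ=298.7° here. β=36.8, B=45.9. -8/2·(1 − cos(π·0.8017)) = -7.2489 → s = 5.7511

5.7511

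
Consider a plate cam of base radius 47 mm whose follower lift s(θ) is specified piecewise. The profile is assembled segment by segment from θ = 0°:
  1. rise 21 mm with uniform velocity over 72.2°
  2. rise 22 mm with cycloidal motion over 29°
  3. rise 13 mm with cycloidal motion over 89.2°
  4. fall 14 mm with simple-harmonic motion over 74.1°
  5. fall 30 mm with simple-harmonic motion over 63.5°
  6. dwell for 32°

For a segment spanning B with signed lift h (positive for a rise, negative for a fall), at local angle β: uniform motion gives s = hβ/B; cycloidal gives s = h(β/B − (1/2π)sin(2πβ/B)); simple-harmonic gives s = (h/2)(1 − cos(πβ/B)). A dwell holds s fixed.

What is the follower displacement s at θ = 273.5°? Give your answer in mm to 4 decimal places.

seg 1 [0°–72.2°] uniform, h=21: full span → s += 21 → s = 21.0000
seg 2 [72.2°–101.2°] cycloidal, h=22: full span → s += 22 → s = 43.0000
seg 3 [101.2°–190.4°] cycloidal, h=13: full span → s += 13 → s = 56.0000
seg 4 [190.4°–264.5°] simple-harmonic, h=-14: full span → s += -14 → s = 42.0000
seg 5 [264.5°–328°] simple-harmonic, h=-30: θ=273.5° here. β=9, B=63.5. -30/2·(1 − cos(π·0.1417)) = -1.4626 → s = 40.5374

40.5374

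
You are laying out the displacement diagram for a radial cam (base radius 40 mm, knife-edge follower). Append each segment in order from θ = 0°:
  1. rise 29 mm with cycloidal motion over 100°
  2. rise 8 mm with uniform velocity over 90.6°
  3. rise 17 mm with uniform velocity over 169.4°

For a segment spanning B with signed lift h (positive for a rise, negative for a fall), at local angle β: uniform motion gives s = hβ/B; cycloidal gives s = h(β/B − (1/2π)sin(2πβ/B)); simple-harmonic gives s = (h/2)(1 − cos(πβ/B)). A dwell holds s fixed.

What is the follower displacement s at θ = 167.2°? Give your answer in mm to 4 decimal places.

seg 1 [0°–100°] cycloidal, h=29: full span → s += 29 → s = 29.0000
seg 2 [100°–190.6°] uniform, h=8: θ=167.2° here. β=67.2, B=90.6. 8·67.2/90.6 = 5.9338 → s = 34.9338

34.9338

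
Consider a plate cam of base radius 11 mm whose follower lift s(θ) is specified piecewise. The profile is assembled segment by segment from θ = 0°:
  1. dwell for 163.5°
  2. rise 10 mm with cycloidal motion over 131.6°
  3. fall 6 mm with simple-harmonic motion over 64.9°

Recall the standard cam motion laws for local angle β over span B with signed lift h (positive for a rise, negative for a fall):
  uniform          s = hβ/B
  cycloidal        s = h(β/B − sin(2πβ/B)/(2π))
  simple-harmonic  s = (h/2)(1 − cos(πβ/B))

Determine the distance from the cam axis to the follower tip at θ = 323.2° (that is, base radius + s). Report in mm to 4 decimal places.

seg 1 [0°–163.5°] dwell: s stays 0.0000
seg 2 [163.5°–295.1°] cycloidal, h=10: full span → s += 10 → s = 10.0000
seg 3 [295.1°–360°] simple-harmonic, h=-6: θ=323.2° here. β=28.1, B=64.9. -6/2·(1 − cos(π·0.4330)) = -2.3730 → s = 7.6270
radial distance = base radius + s = 11 + 7.6270 = 18.6270

18.6270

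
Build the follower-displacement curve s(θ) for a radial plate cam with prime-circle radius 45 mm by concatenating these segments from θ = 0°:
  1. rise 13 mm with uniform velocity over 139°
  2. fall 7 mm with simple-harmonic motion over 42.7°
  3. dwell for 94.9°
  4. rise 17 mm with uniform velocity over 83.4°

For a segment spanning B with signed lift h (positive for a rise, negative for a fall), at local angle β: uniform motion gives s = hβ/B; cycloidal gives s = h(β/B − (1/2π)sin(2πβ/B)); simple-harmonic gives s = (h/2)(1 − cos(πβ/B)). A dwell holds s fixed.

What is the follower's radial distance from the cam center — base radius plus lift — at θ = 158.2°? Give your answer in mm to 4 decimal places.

seg 1 [0°–139°] uniform, h=13: full span → s += 13 → s = 13.0000
seg 2 [139°–181.7°] simple-harmonic, h=-7: θ=158.2° here. β=19.2, B=42.7. -7/2·(1 − cos(π·0.4496)) = -2.9487 → s = 10.0513
radial distance = base radius + s = 45 + 10.0513 = 55.0513

55.0513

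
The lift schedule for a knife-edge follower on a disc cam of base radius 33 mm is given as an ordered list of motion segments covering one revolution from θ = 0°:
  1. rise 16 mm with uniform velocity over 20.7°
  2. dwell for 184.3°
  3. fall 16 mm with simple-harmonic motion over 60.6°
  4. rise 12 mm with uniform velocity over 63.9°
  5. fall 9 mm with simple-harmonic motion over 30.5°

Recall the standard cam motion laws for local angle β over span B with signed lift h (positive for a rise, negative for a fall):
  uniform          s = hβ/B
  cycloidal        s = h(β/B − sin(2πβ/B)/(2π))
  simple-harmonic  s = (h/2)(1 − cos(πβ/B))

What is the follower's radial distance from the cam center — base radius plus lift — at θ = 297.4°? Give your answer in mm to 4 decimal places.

seg 1 [0°–20.7°] uniform, h=16: full span → s += 16 → s = 16.0000
seg 2 [20.7°–205°] dwell: s stays 16.0000
seg 3 [205°–265.6°] simple-harmonic, h=-16: full span → s += -16 → s = 0.0000
seg 4 [265.6°–329.5°] uniform, h=12: θ=297.4° here. β=31.8, B=63.9. 12·31.8/63.9 = 5.9718 → s = 5.9718
radial distance = base radius + s = 33 + 5.9718 = 38.9718

38.9718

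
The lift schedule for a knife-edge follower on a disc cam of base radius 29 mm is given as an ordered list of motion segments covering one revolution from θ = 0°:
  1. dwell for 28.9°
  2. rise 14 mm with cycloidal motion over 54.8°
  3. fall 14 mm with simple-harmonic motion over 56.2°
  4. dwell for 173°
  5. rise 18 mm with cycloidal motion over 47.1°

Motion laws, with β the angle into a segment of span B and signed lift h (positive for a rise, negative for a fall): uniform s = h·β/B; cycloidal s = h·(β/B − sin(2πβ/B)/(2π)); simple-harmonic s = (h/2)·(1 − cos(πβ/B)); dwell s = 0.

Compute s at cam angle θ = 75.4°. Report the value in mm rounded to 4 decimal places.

seg 1 [0°–28.9°] dwell: s stays 0.0000
seg 2 [28.9°–83.7°] cycloidal, h=14: θ=75.4° here. β=46.5, B=54.8. 14·(0.8485 − sin(2π·0.8485)/(2π)) = 13.6941 → s = 13.6941

13.6941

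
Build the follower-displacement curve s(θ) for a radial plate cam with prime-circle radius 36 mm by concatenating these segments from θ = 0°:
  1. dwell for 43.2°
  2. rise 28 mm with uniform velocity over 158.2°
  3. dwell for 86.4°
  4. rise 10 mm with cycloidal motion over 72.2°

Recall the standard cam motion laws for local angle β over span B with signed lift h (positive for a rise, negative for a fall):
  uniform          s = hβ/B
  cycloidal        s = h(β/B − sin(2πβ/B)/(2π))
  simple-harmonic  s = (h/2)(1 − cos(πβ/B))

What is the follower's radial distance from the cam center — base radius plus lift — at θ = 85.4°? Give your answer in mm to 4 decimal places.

seg 1 [0°–43.2°] dwell: s stays 0.0000
seg 2 [43.2°–201.4°] uniform, h=28: θ=85.4° here. β=42.2, B=158.2. 28·42.2/158.2 = 7.4690 → s = 7.4690
radial distance = base radius + s = 36 + 7.4690 = 43.4690

43.4690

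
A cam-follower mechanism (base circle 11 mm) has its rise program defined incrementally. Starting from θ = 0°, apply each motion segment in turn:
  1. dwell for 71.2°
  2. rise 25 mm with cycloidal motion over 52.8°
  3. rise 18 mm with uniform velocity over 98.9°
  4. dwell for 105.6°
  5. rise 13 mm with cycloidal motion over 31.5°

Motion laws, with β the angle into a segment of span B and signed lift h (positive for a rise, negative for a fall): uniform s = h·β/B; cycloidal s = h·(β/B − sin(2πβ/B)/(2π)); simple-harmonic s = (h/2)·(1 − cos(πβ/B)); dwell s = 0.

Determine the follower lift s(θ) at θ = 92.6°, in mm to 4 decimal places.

seg 1 [0°–71.2°] dwell: s stays 0.0000
seg 2 [71.2°–124°] cycloidal, h=25: θ=92.6° here. β=21.4, B=52.8. 25·(0.4053 − sin(2π·0.4053)/(2π)) = 7.9024 → s = 7.9024

7.9024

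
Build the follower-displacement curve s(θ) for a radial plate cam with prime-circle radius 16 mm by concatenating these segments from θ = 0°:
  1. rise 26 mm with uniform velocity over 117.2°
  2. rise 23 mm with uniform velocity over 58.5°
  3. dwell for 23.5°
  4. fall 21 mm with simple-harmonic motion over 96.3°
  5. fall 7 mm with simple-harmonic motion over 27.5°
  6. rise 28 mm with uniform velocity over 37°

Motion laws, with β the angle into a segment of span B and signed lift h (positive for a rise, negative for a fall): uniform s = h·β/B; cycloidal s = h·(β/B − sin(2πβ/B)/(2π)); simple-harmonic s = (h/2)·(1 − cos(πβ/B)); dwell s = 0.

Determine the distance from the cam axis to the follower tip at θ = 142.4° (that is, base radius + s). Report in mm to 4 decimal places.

seg 1 [0°–117.2°] uniform, h=26: full span → s += 26 → s = 26.0000
seg 2 [117.2°–175.7°] uniform, h=23: θ=142.4° here. β=25.2, B=58.5. 23·25.2/58.5 = 9.9077 → s = 35.9077
radial distance = base radius + s = 16 + 35.9077 = 51.9077

51.9077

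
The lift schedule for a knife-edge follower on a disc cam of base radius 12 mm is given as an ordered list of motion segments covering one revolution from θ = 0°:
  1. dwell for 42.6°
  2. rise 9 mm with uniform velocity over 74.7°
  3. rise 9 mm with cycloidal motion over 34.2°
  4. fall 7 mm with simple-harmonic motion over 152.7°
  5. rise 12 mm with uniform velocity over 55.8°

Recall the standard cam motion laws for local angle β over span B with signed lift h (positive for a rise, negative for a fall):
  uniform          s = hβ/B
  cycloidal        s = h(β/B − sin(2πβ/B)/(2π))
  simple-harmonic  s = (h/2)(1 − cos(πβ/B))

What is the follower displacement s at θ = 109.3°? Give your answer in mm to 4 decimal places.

seg 1 [0°–42.6°] dwell: s stays 0.0000
seg 2 [42.6°–117.3°] uniform, h=9: θ=109.3° here. β=66.7, B=74.7. 9·66.7/74.7 = 8.0361 → s = 8.0361

8.0361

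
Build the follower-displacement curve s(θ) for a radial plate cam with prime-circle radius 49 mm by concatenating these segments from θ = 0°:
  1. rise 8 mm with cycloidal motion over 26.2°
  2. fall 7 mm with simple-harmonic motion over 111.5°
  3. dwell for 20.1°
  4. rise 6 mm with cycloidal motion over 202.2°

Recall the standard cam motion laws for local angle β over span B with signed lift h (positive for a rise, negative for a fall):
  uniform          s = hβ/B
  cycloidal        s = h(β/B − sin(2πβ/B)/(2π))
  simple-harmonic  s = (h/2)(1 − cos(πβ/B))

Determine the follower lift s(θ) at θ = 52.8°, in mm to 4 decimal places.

seg 1 [0°–26.2°] cycloidal, h=8: full span → s += 8 → s = 8.0000
seg 2 [26.2°–137.7°] simple-harmonic, h=-7: θ=52.8° here. β=26.6, B=111.5. -7/2·(1 − cos(π·0.2386)) = -0.9378 → s = 7.0622

7.0622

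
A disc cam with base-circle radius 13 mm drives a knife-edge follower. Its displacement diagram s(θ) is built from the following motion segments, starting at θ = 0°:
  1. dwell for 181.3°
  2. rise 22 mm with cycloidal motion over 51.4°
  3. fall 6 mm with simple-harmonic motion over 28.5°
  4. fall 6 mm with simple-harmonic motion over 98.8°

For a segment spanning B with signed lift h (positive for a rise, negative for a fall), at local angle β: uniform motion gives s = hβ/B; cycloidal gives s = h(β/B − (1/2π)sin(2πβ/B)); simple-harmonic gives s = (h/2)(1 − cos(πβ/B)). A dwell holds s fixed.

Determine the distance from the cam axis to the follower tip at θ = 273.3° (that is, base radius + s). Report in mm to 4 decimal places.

seg 1 [0°–181.3°] dwell: s stays 0.0000
seg 2 [181.3°–232.7°] cycloidal, h=22: full span → s += 22 → s = 22.0000
seg 3 [232.7°–261.2°] simple-harmonic, h=-6: full span → s += -6 → s = 16.0000
seg 4 [261.2°–360°] simple-harmonic, h=-6: θ=273.3° here. β=12.1, B=98.8. -6/2·(1 − cos(π·0.1225)) = -0.2193 → s = 15.7807
radial distance = base radius + s = 13 + 15.7807 = 28.7807

28.7807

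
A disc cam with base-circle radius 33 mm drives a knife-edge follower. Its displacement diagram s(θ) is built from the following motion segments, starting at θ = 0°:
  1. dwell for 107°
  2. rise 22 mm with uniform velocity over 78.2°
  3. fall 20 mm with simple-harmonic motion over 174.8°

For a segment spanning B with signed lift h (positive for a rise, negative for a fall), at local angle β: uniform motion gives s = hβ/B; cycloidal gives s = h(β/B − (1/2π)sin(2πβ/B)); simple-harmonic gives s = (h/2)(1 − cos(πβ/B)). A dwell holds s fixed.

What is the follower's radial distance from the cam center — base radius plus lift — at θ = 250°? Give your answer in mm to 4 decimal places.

seg 1 [0°–107°] dwell: s stays 0.0000
seg 2 [107°–185.2°] uniform, h=22: full span → s += 22 → s = 22.0000
seg 3 [185.2°–360°] simple-harmonic, h=-20: θ=250° here. β=64.8, B=174.8. -20/2·(1 − cos(π·0.3707)) = -6.0490 → s = 15.9510
radial distance = base radius + s = 33 + 15.9510 = 48.9510

48.9510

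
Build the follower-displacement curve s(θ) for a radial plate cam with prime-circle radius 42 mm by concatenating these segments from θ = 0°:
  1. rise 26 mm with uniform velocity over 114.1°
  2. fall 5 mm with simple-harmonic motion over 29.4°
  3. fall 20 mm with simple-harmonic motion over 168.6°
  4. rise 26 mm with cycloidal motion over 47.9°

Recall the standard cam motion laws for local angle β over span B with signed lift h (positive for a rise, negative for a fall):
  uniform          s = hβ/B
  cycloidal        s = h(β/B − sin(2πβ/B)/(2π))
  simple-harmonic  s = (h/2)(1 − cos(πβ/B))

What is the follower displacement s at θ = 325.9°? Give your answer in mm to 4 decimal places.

seg 1 [0°–114.1°] uniform, h=26: full span → s += 26 → s = 26.0000
seg 2 [114.1°–143.5°] simple-harmonic, h=-5: full span → s += -5 → s = 21.0000
seg 3 [143.5°–312.1°] simple-harmonic, h=-20: full span → s += -20 → s = 1.0000
seg 4 [312.1°–360°] cycloidal, h=26: θ=325.9° here. β=13.8, B=47.9. 26·(0.2881 − sin(2π·0.2881)/(2π)) = 3.4706 → s = 4.4706

4.4706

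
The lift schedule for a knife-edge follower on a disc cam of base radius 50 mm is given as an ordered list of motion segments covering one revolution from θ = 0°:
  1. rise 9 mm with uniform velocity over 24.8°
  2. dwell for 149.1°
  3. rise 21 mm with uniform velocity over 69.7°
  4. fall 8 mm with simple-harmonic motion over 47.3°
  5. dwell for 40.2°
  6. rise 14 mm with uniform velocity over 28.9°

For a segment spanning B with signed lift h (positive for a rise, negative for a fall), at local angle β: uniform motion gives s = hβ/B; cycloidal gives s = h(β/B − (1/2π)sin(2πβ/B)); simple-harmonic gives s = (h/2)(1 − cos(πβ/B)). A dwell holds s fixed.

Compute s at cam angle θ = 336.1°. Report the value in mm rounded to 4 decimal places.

seg 1 [0°–24.8°] uniform, h=9: full span → s += 9 → s = 9.0000
seg 2 [24.8°–173.9°] dwell: s stays 9.0000
seg 3 [173.9°–243.6°] uniform, h=21: full span → s += 21 → s = 30.0000
seg 4 [243.6°–290.9°] simple-harmonic, h=-8: full span → s += -8 → s = 22.0000
seg 5 [290.9°–331.1°] dwell: s stays 22.0000
seg 6 [331.1°–360°] uniform, h=14: θ=336.1° here. β=5, B=28.9. 14·5/28.9 = 2.4221 → s = 24.4221

24.4221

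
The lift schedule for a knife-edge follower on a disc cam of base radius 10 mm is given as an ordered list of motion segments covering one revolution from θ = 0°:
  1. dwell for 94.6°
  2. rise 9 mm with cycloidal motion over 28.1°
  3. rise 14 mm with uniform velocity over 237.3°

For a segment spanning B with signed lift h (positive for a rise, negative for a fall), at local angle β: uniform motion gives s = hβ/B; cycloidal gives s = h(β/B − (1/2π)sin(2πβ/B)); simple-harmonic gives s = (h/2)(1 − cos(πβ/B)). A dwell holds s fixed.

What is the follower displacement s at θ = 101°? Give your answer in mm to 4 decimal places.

seg 1 [0°–94.6°] dwell: s stays 0.0000
seg 2 [94.6°–122.7°] cycloidal, h=9: θ=101° here. β=6.4, B=28.1. 9·(0.2278 − sin(2π·0.2278)/(2π)) = 0.6314 → s = 0.6314

0.6314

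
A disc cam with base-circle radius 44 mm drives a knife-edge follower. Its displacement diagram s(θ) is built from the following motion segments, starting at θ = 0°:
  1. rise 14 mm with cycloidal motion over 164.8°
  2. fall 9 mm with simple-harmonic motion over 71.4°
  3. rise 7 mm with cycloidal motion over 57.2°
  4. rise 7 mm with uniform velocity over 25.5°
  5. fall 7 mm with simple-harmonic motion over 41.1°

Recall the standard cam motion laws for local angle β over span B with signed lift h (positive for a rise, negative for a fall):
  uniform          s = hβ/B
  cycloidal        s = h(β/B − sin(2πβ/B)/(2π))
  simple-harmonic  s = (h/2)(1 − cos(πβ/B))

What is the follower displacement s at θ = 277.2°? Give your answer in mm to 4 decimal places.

seg 1 [0°–164.8°] cycloidal, h=14: full span → s += 14 → s = 14.0000
seg 2 [164.8°–236.2°] simple-harmonic, h=-9: full span → s += -9 → s = 5.0000
seg 3 [236.2°–293.4°] cycloidal, h=7: θ=277.2° here. β=41, B=57.2. 7·(0.7168 − sin(2π·0.7168)/(2π)) = 6.1074 → s = 11.1074

11.1074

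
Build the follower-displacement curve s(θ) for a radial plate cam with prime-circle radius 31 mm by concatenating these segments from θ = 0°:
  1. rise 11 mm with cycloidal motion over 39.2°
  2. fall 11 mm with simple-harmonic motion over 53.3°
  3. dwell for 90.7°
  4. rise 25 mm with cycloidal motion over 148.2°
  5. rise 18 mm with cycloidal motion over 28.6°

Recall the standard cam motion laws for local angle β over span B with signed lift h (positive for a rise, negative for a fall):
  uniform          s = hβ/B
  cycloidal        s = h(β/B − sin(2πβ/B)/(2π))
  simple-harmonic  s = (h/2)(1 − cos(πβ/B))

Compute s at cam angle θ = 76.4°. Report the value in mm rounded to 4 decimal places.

seg 1 [0°–39.2°] cycloidal, h=11: full span → s += 11 → s = 11.0000
seg 2 [39.2°–92.5°] simple-harmonic, h=-11: θ=76.4° here. β=37.2, B=53.3. -11/2·(1 − cos(π·0.6979)) = -8.7039 → s = 2.2961

2.2961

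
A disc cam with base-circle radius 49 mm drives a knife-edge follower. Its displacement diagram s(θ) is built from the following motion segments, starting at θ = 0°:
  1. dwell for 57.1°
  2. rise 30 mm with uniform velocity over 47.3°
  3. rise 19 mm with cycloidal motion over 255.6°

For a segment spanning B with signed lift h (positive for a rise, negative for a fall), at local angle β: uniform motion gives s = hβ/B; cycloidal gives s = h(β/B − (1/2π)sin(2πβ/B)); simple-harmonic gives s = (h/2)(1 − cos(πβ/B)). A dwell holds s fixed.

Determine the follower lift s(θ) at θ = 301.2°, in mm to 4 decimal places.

seg 1 [0°–57.1°] dwell: s stays 0.0000
seg 2 [57.1°–104.4°] uniform, h=30: full span → s += 30 → s = 30.0000
seg 3 [104.4°–360°] cycloidal, h=19: θ=301.2° here. β=196.8, B=255.6. 19·(0.7700 − sin(2π·0.7700)/(2π)) = 17.6293 → s = 47.6293

47.6293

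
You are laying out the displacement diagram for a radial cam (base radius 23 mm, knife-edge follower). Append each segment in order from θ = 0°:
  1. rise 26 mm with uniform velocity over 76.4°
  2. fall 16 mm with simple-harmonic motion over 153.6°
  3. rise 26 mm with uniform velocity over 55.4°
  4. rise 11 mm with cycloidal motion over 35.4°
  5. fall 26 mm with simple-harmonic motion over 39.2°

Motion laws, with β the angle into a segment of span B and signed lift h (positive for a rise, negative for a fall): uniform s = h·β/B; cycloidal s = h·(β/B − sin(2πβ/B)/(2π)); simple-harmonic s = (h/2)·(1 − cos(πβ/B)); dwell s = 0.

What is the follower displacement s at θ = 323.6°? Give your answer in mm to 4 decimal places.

seg 1 [0°–76.4°] uniform, h=26: full span → s += 26 → s = 26.0000
seg 2 [76.4°–230°] simple-harmonic, h=-16: full span → s += -16 → s = 10.0000
seg 3 [230°–285.4°] uniform, h=26: full span → s += 26 → s = 36.0000
seg 4 [285.4°–320.8°] cycloidal, h=11: full span → s += 11 → s = 47.0000
seg 5 [320.8°–360°] simple-harmonic, h=-26: θ=323.6° here. β=2.8, B=39.2. -26/2·(1 − cos(π·0.0714)) = -0.3259 → s = 46.6741

46.6741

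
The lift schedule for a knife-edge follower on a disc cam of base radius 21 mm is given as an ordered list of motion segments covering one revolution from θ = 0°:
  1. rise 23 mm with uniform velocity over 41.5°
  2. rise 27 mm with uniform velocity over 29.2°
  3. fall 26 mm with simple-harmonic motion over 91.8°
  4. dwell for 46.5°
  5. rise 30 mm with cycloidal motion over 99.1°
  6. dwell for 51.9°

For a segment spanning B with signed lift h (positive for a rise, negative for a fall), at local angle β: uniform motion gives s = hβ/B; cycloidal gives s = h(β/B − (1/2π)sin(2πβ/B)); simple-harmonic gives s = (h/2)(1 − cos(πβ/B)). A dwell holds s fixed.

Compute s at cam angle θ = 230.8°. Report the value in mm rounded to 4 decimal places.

seg 1 [0°–41.5°] uniform, h=23: full span → s += 23 → s = 23.0000
seg 2 [41.5°–70.7°] uniform, h=27: full span → s += 27 → s = 50.0000
seg 3 [70.7°–162.5°] simple-harmonic, h=-26: full span → s += -26 → s = 24.0000
seg 4 [162.5°–209°] dwell: s stays 24.0000
seg 5 [209°–308.1°] cycloidal, h=30: θ=230.8° here. β=21.8, B=99.1. 30·(0.2200 − sin(2π·0.2200)/(2π)) = 1.9094 → s = 25.9094

25.9094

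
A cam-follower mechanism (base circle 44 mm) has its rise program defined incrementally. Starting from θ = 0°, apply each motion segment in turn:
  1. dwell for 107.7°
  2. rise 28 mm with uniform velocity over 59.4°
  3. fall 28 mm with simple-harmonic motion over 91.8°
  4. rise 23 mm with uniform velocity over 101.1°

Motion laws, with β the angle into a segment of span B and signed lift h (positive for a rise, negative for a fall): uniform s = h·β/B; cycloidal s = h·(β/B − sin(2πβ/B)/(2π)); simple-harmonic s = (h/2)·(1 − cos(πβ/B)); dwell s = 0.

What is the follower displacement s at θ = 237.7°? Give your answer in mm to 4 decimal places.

seg 1 [0°–107.7°] dwell: s stays 0.0000
seg 2 [107.7°–167.1°] uniform, h=28: full span → s += 28 → s = 28.0000
seg 3 [167.1°–258.9°] simple-harmonic, h=-28: θ=237.7° here. β=70.6, B=91.8. -28/2·(1 − cos(π·0.7691)) = -24.4743 → s = 3.5257

3.5257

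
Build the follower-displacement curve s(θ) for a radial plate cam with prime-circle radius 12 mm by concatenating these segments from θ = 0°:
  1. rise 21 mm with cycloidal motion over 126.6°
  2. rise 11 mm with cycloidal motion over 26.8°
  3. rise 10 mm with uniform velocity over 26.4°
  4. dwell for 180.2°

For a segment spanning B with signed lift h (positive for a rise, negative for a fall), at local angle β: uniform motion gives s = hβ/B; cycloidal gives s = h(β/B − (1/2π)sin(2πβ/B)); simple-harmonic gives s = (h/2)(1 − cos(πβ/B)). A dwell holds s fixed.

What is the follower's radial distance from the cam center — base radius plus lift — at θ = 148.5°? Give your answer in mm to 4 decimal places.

seg 1 [0°–126.6°] cycloidal, h=21: full span → s += 21 → s = 21.0000
seg 2 [126.6°–153.4°] cycloidal, h=11: θ=148.5° here. β=21.9, B=26.8. 11·(0.8172 − sin(2π·0.8172)/(2π)) = 10.5859 → s = 31.5859
radial distance = base radius + s = 12 + 31.5859 = 43.5859

43.5859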